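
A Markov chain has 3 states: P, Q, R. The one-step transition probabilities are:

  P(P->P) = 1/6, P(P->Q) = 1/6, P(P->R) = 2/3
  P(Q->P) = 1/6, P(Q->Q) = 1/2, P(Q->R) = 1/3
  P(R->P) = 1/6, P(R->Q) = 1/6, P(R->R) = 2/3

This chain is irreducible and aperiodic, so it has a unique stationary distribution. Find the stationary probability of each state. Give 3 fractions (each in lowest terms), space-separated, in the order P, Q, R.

Answer: 1/6 1/4 7/12

Derivation:
The stationary distribution satisfies pi = pi * P, i.e.:
  pi_P = 1/6*pi_P + 1/6*pi_Q + 1/6*pi_R
  pi_Q = 1/6*pi_P + 1/2*pi_Q + 1/6*pi_R
  pi_R = 2/3*pi_P + 1/3*pi_Q + 2/3*pi_R
with normalization: pi_P + pi_Q + pi_R = 1.

Using the first 2 balance equations plus normalization, the linear system A*pi = b is:
  [-5/6, 1/6, 1/6] . pi = 0
  [1/6, -1/2, 1/6] . pi = 0
  [1, 1, 1] . pi = 1

Solving yields:
  pi_P = 1/6
  pi_Q = 1/4
  pi_R = 7/12

Verification (pi * P):
  1/6*1/6 + 1/4*1/6 + 7/12*1/6 = 1/6 = pi_P  (ok)
  1/6*1/6 + 1/4*1/2 + 7/12*1/6 = 1/4 = pi_Q  (ok)
  1/6*2/3 + 1/4*1/3 + 7/12*2/3 = 7/12 = pi_R  (ok)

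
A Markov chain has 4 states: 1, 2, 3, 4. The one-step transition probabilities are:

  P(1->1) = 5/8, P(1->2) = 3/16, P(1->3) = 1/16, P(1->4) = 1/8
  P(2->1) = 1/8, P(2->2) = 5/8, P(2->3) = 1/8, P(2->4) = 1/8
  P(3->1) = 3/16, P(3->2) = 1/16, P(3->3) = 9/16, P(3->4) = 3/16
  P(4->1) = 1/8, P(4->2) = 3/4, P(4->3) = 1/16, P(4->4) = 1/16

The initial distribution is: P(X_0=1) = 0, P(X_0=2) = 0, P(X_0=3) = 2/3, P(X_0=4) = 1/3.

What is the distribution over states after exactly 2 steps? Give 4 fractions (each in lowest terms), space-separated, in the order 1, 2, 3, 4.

Answer: 179/768 89/256 107/384 9/64

Derivation:
Propagating the distribution step by step (d_{t+1} = d_t * P):
d_0 = (1=0, 2=0, 3=2/3, 4=1/3)
  d_1[1] = 0*5/8 + 0*1/8 + 2/3*3/16 + 1/3*1/8 = 1/6
  d_1[2] = 0*3/16 + 0*5/8 + 2/3*1/16 + 1/3*3/4 = 7/24
  d_1[3] = 0*1/16 + 0*1/8 + 2/3*9/16 + 1/3*1/16 = 19/48
  d_1[4] = 0*1/8 + 0*1/8 + 2/3*3/16 + 1/3*1/16 = 7/48
d_1 = (1=1/6, 2=7/24, 3=19/48, 4=7/48)
  d_2[1] = 1/6*5/8 + 7/24*1/8 + 19/48*3/16 + 7/48*1/8 = 179/768
  d_2[2] = 1/6*3/16 + 7/24*5/8 + 19/48*1/16 + 7/48*3/4 = 89/256
  d_2[3] = 1/6*1/16 + 7/24*1/8 + 19/48*9/16 + 7/48*1/16 = 107/384
  d_2[4] = 1/6*1/8 + 7/24*1/8 + 19/48*3/16 + 7/48*1/16 = 9/64
d_2 = (1=179/768, 2=89/256, 3=107/384, 4=9/64)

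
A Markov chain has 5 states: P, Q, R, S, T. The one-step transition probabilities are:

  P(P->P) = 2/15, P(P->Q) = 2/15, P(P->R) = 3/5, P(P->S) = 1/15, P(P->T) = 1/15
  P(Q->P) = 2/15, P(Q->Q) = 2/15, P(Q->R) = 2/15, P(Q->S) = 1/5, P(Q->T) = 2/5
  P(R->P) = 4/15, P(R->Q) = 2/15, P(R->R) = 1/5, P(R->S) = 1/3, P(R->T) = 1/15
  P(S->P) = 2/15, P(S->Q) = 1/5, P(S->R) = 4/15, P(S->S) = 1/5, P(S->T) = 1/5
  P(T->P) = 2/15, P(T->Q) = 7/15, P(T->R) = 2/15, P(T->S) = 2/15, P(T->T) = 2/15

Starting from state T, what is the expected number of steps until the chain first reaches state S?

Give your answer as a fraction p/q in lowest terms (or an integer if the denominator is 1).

Let h_i = expected steps to first reach S from state i.
Boundary: h_S = 0.
First-step equations for the other states:
  h_P = 1 + 2/15*h_P + 2/15*h_Q + 3/5*h_R + 1/15*h_S + 1/15*h_T
  h_Q = 1 + 2/15*h_P + 2/15*h_Q + 2/15*h_R + 1/5*h_S + 2/5*h_T
  h_R = 1 + 4/15*h_P + 2/15*h_Q + 1/5*h_R + 1/3*h_S + 1/15*h_T
  h_T = 1 + 2/15*h_P + 7/15*h_Q + 2/15*h_R + 2/15*h_S + 2/15*h_T

Substituting h_S = 0 and rearranging gives the linear system (I - Q) h = 1:
  [13/15, -2/15, -3/5, -1/15] . (h_P, h_Q, h_R, h_T) = 1
  [-2/15, 13/15, -2/15, -2/5] . (h_P, h_Q, h_R, h_T) = 1
  [-4/15, -2/15, 4/5, -1/15] . (h_P, h_Q, h_R, h_T) = 1
  [-2/15, -7/15, -2/15, 13/15] . (h_P, h_Q, h_R, h_T) = 1

Solving yields:
  h_P = 58275/10832
  h_Q = 13965/2708
  h_R = 47175/10832
  h_T = 3675/677

Starting state is T, so the expected hitting time is h_T = 3675/677.

Answer: 3675/677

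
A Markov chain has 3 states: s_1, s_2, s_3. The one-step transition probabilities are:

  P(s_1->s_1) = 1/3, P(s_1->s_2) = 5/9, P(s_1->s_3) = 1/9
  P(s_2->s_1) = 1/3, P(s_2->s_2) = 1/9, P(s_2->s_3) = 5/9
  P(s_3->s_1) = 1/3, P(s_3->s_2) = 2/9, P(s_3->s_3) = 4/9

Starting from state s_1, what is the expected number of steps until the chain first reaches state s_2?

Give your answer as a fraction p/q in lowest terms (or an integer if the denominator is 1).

Let h_i = expected steps to first reach s_2 from state i.
Boundary: h_s_2 = 0.
First-step equations for the other states:
  h_s_1 = 1 + 1/3*h_s_1 + 5/9*h_s_2 + 1/9*h_s_3
  h_s_3 = 1 + 1/3*h_s_1 + 2/9*h_s_2 + 4/9*h_s_3

Substituting h_s_2 = 0 and rearranging gives the linear system (I - Q) h = 1:
  [2/3, -1/9] . (h_s_1, h_s_3) = 1
  [-1/3, 5/9] . (h_s_1, h_s_3) = 1

Solving yields:
  h_s_1 = 2
  h_s_3 = 3

Starting state is s_1, so the expected hitting time is h_s_1 = 2.

Answer: 2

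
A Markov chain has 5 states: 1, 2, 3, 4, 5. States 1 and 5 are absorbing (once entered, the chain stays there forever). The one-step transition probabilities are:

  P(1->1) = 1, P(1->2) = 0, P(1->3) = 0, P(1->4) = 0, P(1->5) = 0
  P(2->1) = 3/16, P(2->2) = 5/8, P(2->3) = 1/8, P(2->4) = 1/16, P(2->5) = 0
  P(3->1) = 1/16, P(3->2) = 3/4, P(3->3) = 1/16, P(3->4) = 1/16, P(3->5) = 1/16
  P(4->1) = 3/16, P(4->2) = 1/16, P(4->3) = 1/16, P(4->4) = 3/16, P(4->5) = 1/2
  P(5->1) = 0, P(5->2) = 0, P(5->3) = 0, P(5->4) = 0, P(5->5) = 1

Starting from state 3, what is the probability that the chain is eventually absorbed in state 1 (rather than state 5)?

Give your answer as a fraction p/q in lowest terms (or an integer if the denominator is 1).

Let a_i = P(absorbed in 1 | start in state i).
Boundary conditions: a_1 = 1, a_5 = 0.
For each transient state i, a_i = sum_j P(i->j) * a_j:
  a_2 = 3/16*a_1 + 5/8*a_2 + 1/8*a_3 + 1/16*a_4 + 0*a_5
  a_3 = 1/16*a_1 + 3/4*a_2 + 1/16*a_3 + 1/16*a_4 + 1/16*a_5
  a_4 = 3/16*a_1 + 1/16*a_2 + 1/16*a_3 + 3/16*a_4 + 1/2*a_5

Substituting a_1 = 1 and a_5 = 0, rearrange to (I - Q) a = r where r[i] = P(i -> 1):
  [3/8, -1/8, -1/16] . (a_2, a_3, a_4) = 3/16
  [-3/4, 15/16, -1/16] . (a_2, a_3, a_4) = 1/16
  [-1/16, -1/16, 13/16] . (a_2, a_3, a_4) = 3/16

Solving yields:
  a_2 = 660/823
  a_3 = 602/823
  a_4 = 287/823

Starting state is 3, so the absorption probability is a_3 = 602/823.

Answer: 602/823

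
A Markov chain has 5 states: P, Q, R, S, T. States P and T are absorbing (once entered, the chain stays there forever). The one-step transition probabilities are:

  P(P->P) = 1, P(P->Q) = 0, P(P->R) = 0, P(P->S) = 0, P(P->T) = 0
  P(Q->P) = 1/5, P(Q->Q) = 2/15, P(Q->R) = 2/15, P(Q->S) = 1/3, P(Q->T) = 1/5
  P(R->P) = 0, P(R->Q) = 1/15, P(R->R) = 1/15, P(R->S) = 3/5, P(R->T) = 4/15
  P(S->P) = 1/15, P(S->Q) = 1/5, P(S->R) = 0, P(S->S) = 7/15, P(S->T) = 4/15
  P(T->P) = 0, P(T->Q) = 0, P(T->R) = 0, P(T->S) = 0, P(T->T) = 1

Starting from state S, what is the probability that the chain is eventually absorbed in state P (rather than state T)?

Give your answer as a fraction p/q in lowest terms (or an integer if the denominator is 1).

Answer: 51/196

Derivation:
Let a_i = P(absorbed in P | start in state i).
Boundary conditions: a_P = 1, a_T = 0.
For each transient state i, a_i = sum_j P(i->j) * a_j:
  a_Q = 1/5*a_P + 2/15*a_Q + 2/15*a_R + 1/3*a_S + 1/5*a_T
  a_R = 0*a_P + 1/15*a_Q + 1/15*a_R + 3/5*a_S + 4/15*a_T
  a_S = 1/15*a_P + 1/5*a_Q + 0*a_R + 7/15*a_S + 4/15*a_T

Substituting a_P = 1 and a_T = 0, rearrange to (I - Q) a = r where r[i] = P(i -> P):
  [13/15, -2/15, -1/3] . (a_Q, a_R, a_S) = 1/5
  [-1/15, 14/15, -3/5] . (a_Q, a_R, a_S) = 0
  [-1/5, 0, 8/15] . (a_Q, a_R, a_S) = 1/15

Solving yields:
  a_Q = 53/147
  a_R = 227/1176
  a_S = 51/196

Starting state is S, so the absorption probability is a_S = 51/196.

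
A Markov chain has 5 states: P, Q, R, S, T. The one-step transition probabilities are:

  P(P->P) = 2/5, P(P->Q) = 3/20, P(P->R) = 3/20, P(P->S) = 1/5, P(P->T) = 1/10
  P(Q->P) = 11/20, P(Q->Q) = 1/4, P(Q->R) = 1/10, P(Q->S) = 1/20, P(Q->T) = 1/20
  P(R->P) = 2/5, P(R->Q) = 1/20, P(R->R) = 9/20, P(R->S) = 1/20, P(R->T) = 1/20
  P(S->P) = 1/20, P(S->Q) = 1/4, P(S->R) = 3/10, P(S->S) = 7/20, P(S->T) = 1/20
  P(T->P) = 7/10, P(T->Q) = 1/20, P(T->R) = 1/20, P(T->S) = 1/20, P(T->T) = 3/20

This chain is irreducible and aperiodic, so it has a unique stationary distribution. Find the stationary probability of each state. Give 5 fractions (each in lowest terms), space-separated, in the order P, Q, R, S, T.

Answer: 2713/6932 2083/13864 9391/41592 2153/13864 3215/41592

Derivation:
The stationary distribution satisfies pi = pi * P, i.e.:
  pi_P = 2/5*pi_P + 11/20*pi_Q + 2/5*pi_R + 1/20*pi_S + 7/10*pi_T
  pi_Q = 3/20*pi_P + 1/4*pi_Q + 1/20*pi_R + 1/4*pi_S + 1/20*pi_T
  pi_R = 3/20*pi_P + 1/10*pi_Q + 9/20*pi_R + 3/10*pi_S + 1/20*pi_T
  pi_S = 1/5*pi_P + 1/20*pi_Q + 1/20*pi_R + 7/20*pi_S + 1/20*pi_T
  pi_T = 1/10*pi_P + 1/20*pi_Q + 1/20*pi_R + 1/20*pi_S + 3/20*pi_T
with normalization: pi_P + pi_Q + pi_R + pi_S + pi_T = 1.

Using the first 4 balance equations plus normalization, the linear system A*pi = b is:
  [-3/5, 11/20, 2/5, 1/20, 7/10] . pi = 0
  [3/20, -3/4, 1/20, 1/4, 1/20] . pi = 0
  [3/20, 1/10, -11/20, 3/10, 1/20] . pi = 0
  [1/5, 1/20, 1/20, -13/20, 1/20] . pi = 0
  [1, 1, 1, 1, 1] . pi = 1

Solving yields:
  pi_P = 2713/6932
  pi_Q = 2083/13864
  pi_R = 9391/41592
  pi_S = 2153/13864
  pi_T = 3215/41592

Verification (pi * P):
  2713/6932*2/5 + 2083/13864*11/20 + 9391/41592*2/5 + 2153/13864*1/20 + 3215/41592*7/10 = 2713/6932 = pi_P  (ok)
  2713/6932*3/20 + 2083/13864*1/4 + 9391/41592*1/20 + 2153/13864*1/4 + 3215/41592*1/20 = 2083/13864 = pi_Q  (ok)
  2713/6932*3/20 + 2083/13864*1/10 + 9391/41592*9/20 + 2153/13864*3/10 + 3215/41592*1/20 = 9391/41592 = pi_R  (ok)
  2713/6932*1/5 + 2083/13864*1/20 + 9391/41592*1/20 + 2153/13864*7/20 + 3215/41592*1/20 = 2153/13864 = pi_S  (ok)
  2713/6932*1/10 + 2083/13864*1/20 + 9391/41592*1/20 + 2153/13864*1/20 + 3215/41592*3/20 = 3215/41592 = pi_T  (ok)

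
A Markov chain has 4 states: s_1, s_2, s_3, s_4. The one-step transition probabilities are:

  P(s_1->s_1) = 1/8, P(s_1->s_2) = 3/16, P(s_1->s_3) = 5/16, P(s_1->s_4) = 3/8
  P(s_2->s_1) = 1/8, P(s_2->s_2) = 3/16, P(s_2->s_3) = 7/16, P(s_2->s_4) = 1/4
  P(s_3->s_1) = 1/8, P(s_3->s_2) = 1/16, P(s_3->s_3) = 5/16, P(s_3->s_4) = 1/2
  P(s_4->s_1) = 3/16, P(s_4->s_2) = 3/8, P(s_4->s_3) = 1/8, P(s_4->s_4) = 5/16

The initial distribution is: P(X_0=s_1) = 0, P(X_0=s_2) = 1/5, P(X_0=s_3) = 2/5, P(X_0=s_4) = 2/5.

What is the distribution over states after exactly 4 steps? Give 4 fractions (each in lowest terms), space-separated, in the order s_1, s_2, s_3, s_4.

Answer: 24147/163840 36119/163840 8945/32768 58849/163840

Derivation:
Propagating the distribution step by step (d_{t+1} = d_t * P):
d_0 = (s_1=0, s_2=1/5, s_3=2/5, s_4=2/5)
  d_1[s_1] = 0*1/8 + 1/5*1/8 + 2/5*1/8 + 2/5*3/16 = 3/20
  d_1[s_2] = 0*3/16 + 1/5*3/16 + 2/5*1/16 + 2/5*3/8 = 17/80
  d_1[s_3] = 0*5/16 + 1/5*7/16 + 2/5*5/16 + 2/5*1/8 = 21/80
  d_1[s_4] = 0*3/8 + 1/5*1/4 + 2/5*1/2 + 2/5*5/16 = 3/8
d_1 = (s_1=3/20, s_2=17/80, s_3=21/80, s_4=3/8)
  d_2[s_1] = 3/20*1/8 + 17/80*1/8 + 21/80*1/8 + 3/8*3/16 = 19/128
  d_2[s_2] = 3/20*3/16 + 17/80*3/16 + 21/80*1/16 + 3/8*3/8 = 9/40
  d_2[s_3] = 3/20*5/16 + 17/80*7/16 + 21/80*5/16 + 3/8*1/8 = 43/160
  d_2[s_4] = 3/20*3/8 + 17/80*1/4 + 21/80*1/2 + 3/8*5/16 = 229/640
d_2 = (s_1=19/128, s_2=9/40, s_3=43/160, s_4=229/640)
  d_3[s_1] = 19/128*1/8 + 9/40*1/8 + 43/160*1/8 + 229/640*3/16 = 1509/10240
  d_3[s_2] = 19/128*3/16 + 9/40*3/16 + 43/160*1/16 + 229/640*3/8 = 2263/10240
  d_3[s_3] = 19/128*5/16 + 9/40*7/16 + 43/160*5/16 + 229/640*1/8 = 2801/10240
  d_3[s_4] = 19/128*3/8 + 9/40*1/4 + 43/160*1/2 + 229/640*5/16 = 3667/10240
d_3 = (s_1=1509/10240, s_2=2263/10240, s_3=2801/10240, s_4=3667/10240)
  d_4[s_1] = 1509/10240*1/8 + 2263/10240*1/8 + 2801/10240*1/8 + 3667/10240*3/16 = 24147/163840
  d_4[s_2] = 1509/10240*3/16 + 2263/10240*3/16 + 2801/10240*1/16 + 3667/10240*3/8 = 36119/163840
  d_4[s_3] = 1509/10240*5/16 + 2263/10240*7/16 + 2801/10240*5/16 + 3667/10240*1/8 = 8945/32768
  d_4[s_4] = 1509/10240*3/8 + 2263/10240*1/4 + 2801/10240*1/2 + 3667/10240*5/16 = 58849/163840
d_4 = (s_1=24147/163840, s_2=36119/163840, s_3=8945/32768, s_4=58849/163840)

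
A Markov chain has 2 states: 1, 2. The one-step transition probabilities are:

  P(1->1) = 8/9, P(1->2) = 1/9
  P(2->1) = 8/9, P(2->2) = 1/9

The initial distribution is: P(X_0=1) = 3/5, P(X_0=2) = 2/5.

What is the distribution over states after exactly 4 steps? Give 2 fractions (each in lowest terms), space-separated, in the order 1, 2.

Propagating the distribution step by step (d_{t+1} = d_t * P):
d_0 = (1=3/5, 2=2/5)
  d_1[1] = 3/5*8/9 + 2/5*8/9 = 8/9
  d_1[2] = 3/5*1/9 + 2/5*1/9 = 1/9
d_1 = (1=8/9, 2=1/9)
  d_2[1] = 8/9*8/9 + 1/9*8/9 = 8/9
  d_2[2] = 8/9*1/9 + 1/9*1/9 = 1/9
d_2 = (1=8/9, 2=1/9)
  d_3[1] = 8/9*8/9 + 1/9*8/9 = 8/9
  d_3[2] = 8/9*1/9 + 1/9*1/9 = 1/9
d_3 = (1=8/9, 2=1/9)
  d_4[1] = 8/9*8/9 + 1/9*8/9 = 8/9
  d_4[2] = 8/9*1/9 + 1/9*1/9 = 1/9
d_4 = (1=8/9, 2=1/9)

Answer: 8/9 1/9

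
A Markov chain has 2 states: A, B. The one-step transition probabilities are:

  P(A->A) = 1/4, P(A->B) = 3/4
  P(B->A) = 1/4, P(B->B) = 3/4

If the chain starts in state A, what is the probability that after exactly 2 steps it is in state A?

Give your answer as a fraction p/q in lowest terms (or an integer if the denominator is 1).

Answer: 1/4

Derivation:
Computing P^2 by repeated multiplication:
P^1 =
  A: [1/4, 3/4]
  B: [1/4, 3/4]
P^2 =
  A: [1/4, 3/4]
  B: [1/4, 3/4]

(P^2)[A -> A] = 1/4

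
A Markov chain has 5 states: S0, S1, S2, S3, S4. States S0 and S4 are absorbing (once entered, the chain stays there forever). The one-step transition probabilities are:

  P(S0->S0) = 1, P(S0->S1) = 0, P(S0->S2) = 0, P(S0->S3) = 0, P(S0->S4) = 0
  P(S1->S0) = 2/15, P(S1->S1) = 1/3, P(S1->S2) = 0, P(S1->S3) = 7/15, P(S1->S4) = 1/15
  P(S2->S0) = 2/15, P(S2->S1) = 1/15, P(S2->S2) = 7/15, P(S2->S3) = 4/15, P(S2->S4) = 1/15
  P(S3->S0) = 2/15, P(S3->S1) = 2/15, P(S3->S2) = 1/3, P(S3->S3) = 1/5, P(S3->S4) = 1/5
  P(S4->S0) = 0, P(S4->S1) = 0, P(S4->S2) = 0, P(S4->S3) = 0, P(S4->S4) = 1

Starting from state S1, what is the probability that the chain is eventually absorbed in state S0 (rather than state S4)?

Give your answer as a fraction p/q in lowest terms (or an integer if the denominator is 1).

Let a_i = P(absorbed in S0 | start in state i).
Boundary conditions: a_S0 = 1, a_S4 = 0.
For each transient state i, a_i = sum_j P(i->j) * a_j:
  a_S1 = 2/15*a_S0 + 1/3*a_S1 + 0*a_S2 + 7/15*a_S3 + 1/15*a_S4
  a_S2 = 2/15*a_S0 + 1/15*a_S1 + 7/15*a_S2 + 4/15*a_S3 + 1/15*a_S4
  a_S3 = 2/15*a_S0 + 2/15*a_S1 + 1/3*a_S2 + 1/5*a_S3 + 1/5*a_S4

Substituting a_S0 = 1 and a_S4 = 0, rearrange to (I - Q) a = r where r[i] = P(i -> S0):
  [2/3, 0, -7/15] . (a_S1, a_S2, a_S3) = 2/15
  [-1/15, 8/15, -4/15] . (a_S1, a_S2, a_S3) = 2/15
  [-2/15, -1/3, 4/5] . (a_S1, a_S2, a_S3) = 2/15

Solving yields:
  a_S1 = 334/613
  a_S2 = 346/613
  a_S3 = 302/613

Starting state is S1, so the absorption probability is a_S1 = 334/613.

Answer: 334/613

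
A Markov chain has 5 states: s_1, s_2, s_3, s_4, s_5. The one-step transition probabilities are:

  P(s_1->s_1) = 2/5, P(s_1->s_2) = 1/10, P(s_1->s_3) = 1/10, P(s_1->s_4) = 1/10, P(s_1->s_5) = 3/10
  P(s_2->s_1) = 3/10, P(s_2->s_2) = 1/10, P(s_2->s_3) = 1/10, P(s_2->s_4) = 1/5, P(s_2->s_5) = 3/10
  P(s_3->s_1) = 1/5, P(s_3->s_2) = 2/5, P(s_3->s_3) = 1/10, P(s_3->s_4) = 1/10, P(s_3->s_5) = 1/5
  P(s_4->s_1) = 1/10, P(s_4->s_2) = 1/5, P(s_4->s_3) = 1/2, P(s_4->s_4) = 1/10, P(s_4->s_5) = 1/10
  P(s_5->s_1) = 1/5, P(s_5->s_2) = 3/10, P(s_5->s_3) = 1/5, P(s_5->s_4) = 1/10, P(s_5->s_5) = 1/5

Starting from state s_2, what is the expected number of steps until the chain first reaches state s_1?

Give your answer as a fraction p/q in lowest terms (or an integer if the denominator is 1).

Let h_i = expected steps to first reach s_1 from state i.
Boundary: h_s_1 = 0.
First-step equations for the other states:
  h_s_2 = 1 + 3/10*h_s_1 + 1/10*h_s_2 + 1/10*h_s_3 + 1/5*h_s_4 + 3/10*h_s_5
  h_s_3 = 1 + 1/5*h_s_1 + 2/5*h_s_2 + 1/10*h_s_3 + 1/10*h_s_4 + 1/5*h_s_5
  h_s_4 = 1 + 1/10*h_s_1 + 1/5*h_s_2 + 1/2*h_s_3 + 1/10*h_s_4 + 1/10*h_s_5
  h_s_5 = 1 + 1/5*h_s_1 + 3/10*h_s_2 + 1/5*h_s_3 + 1/10*h_s_4 + 1/5*h_s_5

Substituting h_s_1 = 0 and rearranging gives the linear system (I - Q) h = 1:
  [9/10, -1/10, -1/5, -3/10] . (h_s_2, h_s_3, h_s_4, h_s_5) = 1
  [-2/5, 9/10, -1/10, -1/5] . (h_s_2, h_s_3, h_s_4, h_s_5) = 1
  [-1/5, -1/2, 9/10, -1/10] . (h_s_2, h_s_3, h_s_4, h_s_5) = 1
  [-3/10, -1/5, -1/10, 4/5] . (h_s_2, h_s_3, h_s_4, h_s_5) = 1

Solving yields:
  h_s_2 = 413/95
  h_s_3 = 443/95
  h_s_4 = 493/95
  h_s_5 = 446/95

Starting state is s_2, so the expected hitting time is h_s_2 = 413/95.

Answer: 413/95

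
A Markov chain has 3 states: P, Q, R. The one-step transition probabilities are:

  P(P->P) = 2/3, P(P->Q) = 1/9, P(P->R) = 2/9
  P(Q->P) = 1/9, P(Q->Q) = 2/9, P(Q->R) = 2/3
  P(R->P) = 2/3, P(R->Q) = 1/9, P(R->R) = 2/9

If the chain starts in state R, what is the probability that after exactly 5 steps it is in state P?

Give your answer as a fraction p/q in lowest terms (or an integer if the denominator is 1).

Answer: 35266/59049

Derivation:
Computing P^5 by repeated multiplication:
P^1 =
  P: [2/3, 1/9, 2/9]
  Q: [1/9, 2/9, 2/3]
  R: [2/3, 1/9, 2/9]
P^2 =
  P: [49/81, 10/81, 22/81]
  Q: [44/81, 11/81, 26/81]
  R: [49/81, 10/81, 22/81]
P^3 =
  P: [436/729, 91/729, 202/729]
  Q: [431/729, 92/729, 206/729]
  R: [436/729, 91/729, 202/729]
P^4 =
  P: [3919/6561, 820/6561, 1822/6561]
  Q: [3914/6561, 821/6561, 1826/6561]
  R: [3919/6561, 820/6561, 1822/6561]
P^5 =
  P: [35266/59049, 7381/59049, 16402/59049]
  Q: [35261/59049, 7382/59049, 16406/59049]
  R: [35266/59049, 7381/59049, 16402/59049]

(P^5)[R -> P] = 35266/59049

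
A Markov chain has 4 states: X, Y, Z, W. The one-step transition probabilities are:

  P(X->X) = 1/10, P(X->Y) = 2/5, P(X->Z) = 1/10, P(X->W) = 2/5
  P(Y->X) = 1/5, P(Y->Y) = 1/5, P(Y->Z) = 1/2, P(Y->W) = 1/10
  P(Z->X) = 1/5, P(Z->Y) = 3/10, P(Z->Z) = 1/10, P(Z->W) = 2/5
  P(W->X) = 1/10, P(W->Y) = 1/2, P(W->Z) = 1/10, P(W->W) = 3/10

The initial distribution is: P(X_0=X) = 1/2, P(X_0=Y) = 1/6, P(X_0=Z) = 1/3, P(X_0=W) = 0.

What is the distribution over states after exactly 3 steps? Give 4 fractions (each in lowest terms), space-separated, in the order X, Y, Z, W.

Answer: 317/2000 1997/6000 361/1500 67/250

Derivation:
Propagating the distribution step by step (d_{t+1} = d_t * P):
d_0 = (X=1/2, Y=1/6, Z=1/3, W=0)
  d_1[X] = 1/2*1/10 + 1/6*1/5 + 1/3*1/5 + 0*1/10 = 3/20
  d_1[Y] = 1/2*2/5 + 1/6*1/5 + 1/3*3/10 + 0*1/2 = 1/3
  d_1[Z] = 1/2*1/10 + 1/6*1/2 + 1/3*1/10 + 0*1/10 = 1/6
  d_1[W] = 1/2*2/5 + 1/6*1/10 + 1/3*2/5 + 0*3/10 = 7/20
d_1 = (X=3/20, Y=1/3, Z=1/6, W=7/20)
  d_2[X] = 3/20*1/10 + 1/3*1/5 + 1/6*1/5 + 7/20*1/10 = 3/20
  d_2[Y] = 3/20*2/5 + 1/3*1/5 + 1/6*3/10 + 7/20*1/2 = 211/600
  d_2[Z] = 3/20*1/10 + 1/3*1/2 + 1/6*1/10 + 7/20*1/10 = 7/30
  d_2[W] = 3/20*2/5 + 1/3*1/10 + 1/6*2/5 + 7/20*3/10 = 53/200
d_2 = (X=3/20, Y=211/600, Z=7/30, W=53/200)
  d_3[X] = 3/20*1/10 + 211/600*1/5 + 7/30*1/5 + 53/200*1/10 = 317/2000
  d_3[Y] = 3/20*2/5 + 211/600*1/5 + 7/30*3/10 + 53/200*1/2 = 1997/6000
  d_3[Z] = 3/20*1/10 + 211/600*1/2 + 7/30*1/10 + 53/200*1/10 = 361/1500
  d_3[W] = 3/20*2/5 + 211/600*1/10 + 7/30*2/5 + 53/200*3/10 = 67/250
d_3 = (X=317/2000, Y=1997/6000, Z=361/1500, W=67/250)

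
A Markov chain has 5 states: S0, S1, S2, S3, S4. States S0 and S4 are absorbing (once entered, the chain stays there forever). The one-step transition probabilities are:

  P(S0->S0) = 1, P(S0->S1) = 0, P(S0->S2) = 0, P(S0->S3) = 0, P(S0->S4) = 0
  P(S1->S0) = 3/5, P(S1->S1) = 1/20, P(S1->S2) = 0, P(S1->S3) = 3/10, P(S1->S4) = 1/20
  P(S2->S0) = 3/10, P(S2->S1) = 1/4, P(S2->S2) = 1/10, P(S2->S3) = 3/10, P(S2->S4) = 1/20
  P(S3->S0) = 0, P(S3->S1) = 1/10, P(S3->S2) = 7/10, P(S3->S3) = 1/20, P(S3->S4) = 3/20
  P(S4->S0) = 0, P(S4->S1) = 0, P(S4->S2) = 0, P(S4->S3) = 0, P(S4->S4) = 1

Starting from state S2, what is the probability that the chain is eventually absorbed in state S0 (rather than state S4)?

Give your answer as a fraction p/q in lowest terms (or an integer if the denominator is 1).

Answer: 563/711

Derivation:
Let a_i = P(absorbed in S0 | start in state i).
Boundary conditions: a_S0 = 1, a_S4 = 0.
For each transient state i, a_i = sum_j P(i->j) * a_j:
  a_S1 = 3/5*a_S0 + 1/20*a_S1 + 0*a_S2 + 3/10*a_S3 + 1/20*a_S4
  a_S2 = 3/10*a_S0 + 1/4*a_S1 + 1/10*a_S2 + 3/10*a_S3 + 1/20*a_S4
  a_S3 = 0*a_S0 + 1/10*a_S1 + 7/10*a_S2 + 1/20*a_S3 + 3/20*a_S4

Substituting a_S0 = 1 and a_S4 = 0, rearrange to (I - Q) a = r where r[i] = P(i -> S0):
  [19/20, 0, -3/10] . (a_S1, a_S2, a_S3) = 3/5
  [-1/4, 9/10, -3/10] . (a_S1, a_S2, a_S3) = 3/10
  [-1/10, -7/10, 19/20] . (a_S1, a_S2, a_S3) = 0

Solving yields:
  a_S1 = 200/237
  a_S2 = 563/711
  a_S3 = 478/711

Starting state is S2, so the absorption probability is a_S2 = 563/711.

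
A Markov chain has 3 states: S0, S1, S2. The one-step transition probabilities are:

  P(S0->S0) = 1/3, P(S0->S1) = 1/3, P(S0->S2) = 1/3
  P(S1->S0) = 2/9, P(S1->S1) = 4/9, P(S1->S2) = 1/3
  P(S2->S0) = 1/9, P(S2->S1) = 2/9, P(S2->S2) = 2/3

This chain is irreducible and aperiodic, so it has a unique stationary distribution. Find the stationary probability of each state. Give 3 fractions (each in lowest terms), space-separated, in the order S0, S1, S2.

Answer: 3/16 5/16 1/2

Derivation:
The stationary distribution satisfies pi = pi * P, i.e.:
  pi_S0 = 1/3*pi_S0 + 2/9*pi_S1 + 1/9*pi_S2
  pi_S1 = 1/3*pi_S0 + 4/9*pi_S1 + 2/9*pi_S2
  pi_S2 = 1/3*pi_S0 + 1/3*pi_S1 + 2/3*pi_S2
with normalization: pi_S0 + pi_S1 + pi_S2 = 1.

Using the first 2 balance equations plus normalization, the linear system A*pi = b is:
  [-2/3, 2/9, 1/9] . pi = 0
  [1/3, -5/9, 2/9] . pi = 0
  [1, 1, 1] . pi = 1

Solving yields:
  pi_S0 = 3/16
  pi_S1 = 5/16
  pi_S2 = 1/2

Verification (pi * P):
  3/16*1/3 + 5/16*2/9 + 1/2*1/9 = 3/16 = pi_S0  (ok)
  3/16*1/3 + 5/16*4/9 + 1/2*2/9 = 5/16 = pi_S1  (ok)
  3/16*1/3 + 5/16*1/3 + 1/2*2/3 = 1/2 = pi_S2  (ok)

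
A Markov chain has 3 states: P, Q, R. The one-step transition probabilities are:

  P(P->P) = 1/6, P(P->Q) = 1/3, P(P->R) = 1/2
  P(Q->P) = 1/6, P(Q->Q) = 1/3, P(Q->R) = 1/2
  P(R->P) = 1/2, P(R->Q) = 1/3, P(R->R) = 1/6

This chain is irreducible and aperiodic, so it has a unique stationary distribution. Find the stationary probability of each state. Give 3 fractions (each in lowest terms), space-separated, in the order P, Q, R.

The stationary distribution satisfies pi = pi * P, i.e.:
  pi_P = 1/6*pi_P + 1/6*pi_Q + 1/2*pi_R
  pi_Q = 1/3*pi_P + 1/3*pi_Q + 1/3*pi_R
  pi_R = 1/2*pi_P + 1/2*pi_Q + 1/6*pi_R
with normalization: pi_P + pi_Q + pi_R = 1.

Using the first 2 balance equations plus normalization, the linear system A*pi = b is:
  [-5/6, 1/6, 1/2] . pi = 0
  [1/3, -2/3, 1/3] . pi = 0
  [1, 1, 1] . pi = 1

Solving yields:
  pi_P = 7/24
  pi_Q = 1/3
  pi_R = 3/8

Verification (pi * P):
  7/24*1/6 + 1/3*1/6 + 3/8*1/2 = 7/24 = pi_P  (ok)
  7/24*1/3 + 1/3*1/3 + 3/8*1/3 = 1/3 = pi_Q  (ok)
  7/24*1/2 + 1/3*1/2 + 3/8*1/6 = 3/8 = pi_R  (ok)

Answer: 7/24 1/3 3/8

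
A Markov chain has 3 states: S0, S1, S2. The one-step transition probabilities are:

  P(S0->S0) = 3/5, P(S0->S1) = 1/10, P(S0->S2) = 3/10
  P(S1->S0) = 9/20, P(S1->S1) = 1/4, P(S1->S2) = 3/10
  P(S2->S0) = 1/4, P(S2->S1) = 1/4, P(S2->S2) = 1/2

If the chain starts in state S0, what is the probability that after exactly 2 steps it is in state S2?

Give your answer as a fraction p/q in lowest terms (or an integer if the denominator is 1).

Computing P^2 by repeated multiplication:
P^1 =
  S0: [3/5, 1/10, 3/10]
  S1: [9/20, 1/4, 3/10]
  S2: [1/4, 1/4, 1/2]
P^2 =
  S0: [12/25, 4/25, 9/25]
  S1: [183/400, 73/400, 9/25]
  S2: [31/80, 17/80, 2/5]

(P^2)[S0 -> S2] = 9/25

Answer: 9/25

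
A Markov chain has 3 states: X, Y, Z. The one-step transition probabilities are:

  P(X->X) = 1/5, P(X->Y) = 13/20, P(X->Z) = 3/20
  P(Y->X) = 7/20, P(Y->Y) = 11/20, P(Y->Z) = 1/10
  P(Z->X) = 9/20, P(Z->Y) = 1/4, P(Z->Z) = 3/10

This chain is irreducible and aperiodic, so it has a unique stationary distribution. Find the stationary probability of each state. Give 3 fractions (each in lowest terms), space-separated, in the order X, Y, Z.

The stationary distribution satisfies pi = pi * P, i.e.:
  pi_X = 1/5*pi_X + 7/20*pi_Y + 9/20*pi_Z
  pi_Y = 13/20*pi_X + 11/20*pi_Y + 1/4*pi_Z
  pi_Z = 3/20*pi_X + 1/10*pi_Y + 3/10*pi_Z
with normalization: pi_X + pi_Y + pi_Z = 1.

Using the first 2 balance equations plus normalization, the linear system A*pi = b is:
  [-4/5, 7/20, 9/20] . pi = 0
  [13/20, -9/20, 1/4] . pi = 0
  [1, 1, 1] . pi = 1

Solving yields:
  pi_X = 58/183
  pi_Y = 197/366
  pi_Z = 53/366

Verification (pi * P):
  58/183*1/5 + 197/366*7/20 + 53/366*9/20 = 58/183 = pi_X  (ok)
  58/183*13/20 + 197/366*11/20 + 53/366*1/4 = 197/366 = pi_Y  (ok)
  58/183*3/20 + 197/366*1/10 + 53/366*3/10 = 53/366 = pi_Z  (ok)

Answer: 58/183 197/366 53/366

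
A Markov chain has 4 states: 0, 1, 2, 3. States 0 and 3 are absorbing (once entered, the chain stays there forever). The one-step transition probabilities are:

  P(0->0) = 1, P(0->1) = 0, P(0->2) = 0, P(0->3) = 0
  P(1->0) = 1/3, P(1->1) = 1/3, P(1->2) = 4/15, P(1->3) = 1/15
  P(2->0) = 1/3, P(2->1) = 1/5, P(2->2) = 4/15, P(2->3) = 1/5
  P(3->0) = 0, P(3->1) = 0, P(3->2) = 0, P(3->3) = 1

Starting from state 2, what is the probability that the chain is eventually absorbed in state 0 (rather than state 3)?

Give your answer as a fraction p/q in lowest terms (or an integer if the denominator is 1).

Answer: 65/98

Derivation:
Let a_i = P(absorbed in 0 | start in state i).
Boundary conditions: a_0 = 1, a_3 = 0.
For each transient state i, a_i = sum_j P(i->j) * a_j:
  a_1 = 1/3*a_0 + 1/3*a_1 + 4/15*a_2 + 1/15*a_3
  a_2 = 1/3*a_0 + 1/5*a_1 + 4/15*a_2 + 1/5*a_3

Substituting a_0 = 1 and a_3 = 0, rearrange to (I - Q) a = r where r[i] = P(i -> 0):
  [2/3, -4/15] . (a_1, a_2) = 1/3
  [-1/5, 11/15] . (a_1, a_2) = 1/3

Solving yields:
  a_1 = 75/98
  a_2 = 65/98

Starting state is 2, so the absorption probability is a_2 = 65/98.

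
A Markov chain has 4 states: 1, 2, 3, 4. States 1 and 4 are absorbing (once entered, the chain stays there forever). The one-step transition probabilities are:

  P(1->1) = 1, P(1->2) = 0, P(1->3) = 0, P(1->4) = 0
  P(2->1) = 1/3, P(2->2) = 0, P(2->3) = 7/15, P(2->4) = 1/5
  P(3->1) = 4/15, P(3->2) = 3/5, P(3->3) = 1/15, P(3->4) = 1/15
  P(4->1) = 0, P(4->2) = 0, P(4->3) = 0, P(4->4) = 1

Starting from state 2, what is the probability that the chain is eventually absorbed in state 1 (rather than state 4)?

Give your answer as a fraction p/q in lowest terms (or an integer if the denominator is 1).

Answer: 2/3

Derivation:
Let a_i = P(absorbed in 1 | start in state i).
Boundary conditions: a_1 = 1, a_4 = 0.
For each transient state i, a_i = sum_j P(i->j) * a_j:
  a_2 = 1/3*a_1 + 0*a_2 + 7/15*a_3 + 1/5*a_4
  a_3 = 4/15*a_1 + 3/5*a_2 + 1/15*a_3 + 1/15*a_4

Substituting a_1 = 1 and a_4 = 0, rearrange to (I - Q) a = r where r[i] = P(i -> 1):
  [1, -7/15] . (a_2, a_3) = 1/3
  [-3/5, 14/15] . (a_2, a_3) = 4/15

Solving yields:
  a_2 = 2/3
  a_3 = 5/7

Starting state is 2, so the absorption probability is a_2 = 2/3.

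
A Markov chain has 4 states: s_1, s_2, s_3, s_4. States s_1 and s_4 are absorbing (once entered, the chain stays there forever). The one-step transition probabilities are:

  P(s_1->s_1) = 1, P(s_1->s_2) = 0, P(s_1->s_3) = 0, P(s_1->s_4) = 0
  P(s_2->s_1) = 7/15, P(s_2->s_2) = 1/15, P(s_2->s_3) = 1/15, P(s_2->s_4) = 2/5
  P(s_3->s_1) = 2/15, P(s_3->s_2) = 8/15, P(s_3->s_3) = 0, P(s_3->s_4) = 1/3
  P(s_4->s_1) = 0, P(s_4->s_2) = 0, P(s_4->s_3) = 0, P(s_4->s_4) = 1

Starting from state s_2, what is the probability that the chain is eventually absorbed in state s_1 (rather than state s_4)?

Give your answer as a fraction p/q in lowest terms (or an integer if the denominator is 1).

Let a_i = P(absorbed in s_1 | start in state i).
Boundary conditions: a_s_1 = 1, a_s_4 = 0.
For each transient state i, a_i = sum_j P(i->j) * a_j:
  a_s_2 = 7/15*a_s_1 + 1/15*a_s_2 + 1/15*a_s_3 + 2/5*a_s_4
  a_s_3 = 2/15*a_s_1 + 8/15*a_s_2 + 0*a_s_3 + 1/3*a_s_4

Substituting a_s_1 = 1 and a_s_4 = 0, rearrange to (I - Q) a = r where r[i] = P(i -> s_1):
  [14/15, -1/15] . (a_s_2, a_s_3) = 7/15
  [-8/15, 1] . (a_s_2, a_s_3) = 2/15

Solving yields:
  a_s_2 = 107/202
  a_s_3 = 42/101

Starting state is s_2, so the absorption probability is a_s_2 = 107/202.

Answer: 107/202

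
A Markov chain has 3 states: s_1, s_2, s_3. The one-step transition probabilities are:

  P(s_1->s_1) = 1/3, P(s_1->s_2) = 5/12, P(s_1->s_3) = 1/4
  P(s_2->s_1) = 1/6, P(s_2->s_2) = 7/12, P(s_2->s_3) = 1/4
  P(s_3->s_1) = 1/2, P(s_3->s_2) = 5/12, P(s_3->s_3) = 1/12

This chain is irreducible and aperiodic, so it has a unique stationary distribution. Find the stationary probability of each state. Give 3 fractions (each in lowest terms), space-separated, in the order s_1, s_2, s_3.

Answer: 2/7 1/2 3/14

Derivation:
The stationary distribution satisfies pi = pi * P, i.e.:
  pi_s_1 = 1/3*pi_s_1 + 1/6*pi_s_2 + 1/2*pi_s_3
  pi_s_2 = 5/12*pi_s_1 + 7/12*pi_s_2 + 5/12*pi_s_3
  pi_s_3 = 1/4*pi_s_1 + 1/4*pi_s_2 + 1/12*pi_s_3
with normalization: pi_s_1 + pi_s_2 + pi_s_3 = 1.

Using the first 2 balance equations plus normalization, the linear system A*pi = b is:
  [-2/3, 1/6, 1/2] . pi = 0
  [5/12, -5/12, 5/12] . pi = 0
  [1, 1, 1] . pi = 1

Solving yields:
  pi_s_1 = 2/7
  pi_s_2 = 1/2
  pi_s_3 = 3/14

Verification (pi * P):
  2/7*1/3 + 1/2*1/6 + 3/14*1/2 = 2/7 = pi_s_1  (ok)
  2/7*5/12 + 1/2*7/12 + 3/14*5/12 = 1/2 = pi_s_2  (ok)
  2/7*1/4 + 1/2*1/4 + 3/14*1/12 = 3/14 = pi_s_3  (ok)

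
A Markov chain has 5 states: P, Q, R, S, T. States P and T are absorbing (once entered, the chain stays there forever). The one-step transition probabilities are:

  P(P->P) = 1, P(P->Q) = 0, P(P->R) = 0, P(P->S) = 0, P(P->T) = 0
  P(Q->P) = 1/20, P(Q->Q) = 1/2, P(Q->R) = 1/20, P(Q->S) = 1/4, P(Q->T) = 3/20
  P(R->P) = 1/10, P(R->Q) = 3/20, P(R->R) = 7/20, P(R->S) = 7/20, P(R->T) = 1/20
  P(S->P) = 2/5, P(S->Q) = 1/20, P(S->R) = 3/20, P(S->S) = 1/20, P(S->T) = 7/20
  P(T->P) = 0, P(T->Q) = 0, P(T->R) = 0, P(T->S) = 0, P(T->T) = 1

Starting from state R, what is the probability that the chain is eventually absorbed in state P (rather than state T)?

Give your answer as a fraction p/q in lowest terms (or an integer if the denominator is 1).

Answer: 557/1043

Derivation:
Let a_i = P(absorbed in P | start in state i).
Boundary conditions: a_P = 1, a_T = 0.
For each transient state i, a_i = sum_j P(i->j) * a_j:
  a_Q = 1/20*a_P + 1/2*a_Q + 1/20*a_R + 1/4*a_S + 3/20*a_T
  a_R = 1/10*a_P + 3/20*a_Q + 7/20*a_R + 7/20*a_S + 1/20*a_T
  a_S = 2/5*a_P + 1/20*a_Q + 3/20*a_R + 1/20*a_S + 7/20*a_T

Substituting a_P = 1 and a_T = 0, rearrange to (I - Q) a = r where r[i] = P(i -> P):
  [1/2, -1/20, -1/4] . (a_Q, a_R, a_S) = 1/20
  [-3/20, 13/20, -7/20] . (a_Q, a_R, a_S) = 1/10
  [-1/20, -3/20, 19/20] . (a_Q, a_R, a_S) = 2/5

Solving yields:
  a_Q = 435/1043
  a_R = 557/1043
  a_S = 550/1043

Starting state is R, so the absorption probability is a_R = 557/1043.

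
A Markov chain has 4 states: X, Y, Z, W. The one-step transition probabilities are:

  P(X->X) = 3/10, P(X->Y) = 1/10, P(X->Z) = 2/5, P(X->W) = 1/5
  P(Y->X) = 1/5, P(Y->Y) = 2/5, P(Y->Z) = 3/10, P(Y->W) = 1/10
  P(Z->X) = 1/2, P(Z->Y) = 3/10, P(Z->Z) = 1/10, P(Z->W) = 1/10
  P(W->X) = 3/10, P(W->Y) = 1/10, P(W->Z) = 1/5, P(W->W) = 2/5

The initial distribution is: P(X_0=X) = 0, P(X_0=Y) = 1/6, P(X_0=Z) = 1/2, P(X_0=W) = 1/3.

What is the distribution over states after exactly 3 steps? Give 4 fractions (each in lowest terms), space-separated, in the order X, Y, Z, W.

Propagating the distribution step by step (d_{t+1} = d_t * P):
d_0 = (X=0, Y=1/6, Z=1/2, W=1/3)
  d_1[X] = 0*3/10 + 1/6*1/5 + 1/2*1/2 + 1/3*3/10 = 23/60
  d_1[Y] = 0*1/10 + 1/6*2/5 + 1/2*3/10 + 1/3*1/10 = 1/4
  d_1[Z] = 0*2/5 + 1/6*3/10 + 1/2*1/10 + 1/3*1/5 = 1/6
  d_1[W] = 0*1/5 + 1/6*1/10 + 1/2*1/10 + 1/3*2/5 = 1/5
d_1 = (X=23/60, Y=1/4, Z=1/6, W=1/5)
  d_2[X] = 23/60*3/10 + 1/4*1/5 + 1/6*1/2 + 1/5*3/10 = 37/120
  d_2[Y] = 23/60*1/10 + 1/4*2/5 + 1/6*3/10 + 1/5*1/10 = 5/24
  d_2[Z] = 23/60*2/5 + 1/4*3/10 + 1/6*1/10 + 1/5*1/5 = 57/200
  d_2[W] = 23/60*1/5 + 1/4*1/10 + 1/6*1/10 + 1/5*2/5 = 119/600
d_2 = (X=37/120, Y=5/24, Z=57/200, W=119/600)
  d_3[X] = 37/120*3/10 + 5/24*1/5 + 57/200*1/2 + 119/600*3/10 = 2017/6000
  d_3[Y] = 37/120*1/10 + 5/24*2/5 + 57/200*3/10 + 119/600*1/10 = 439/2000
  d_3[Z] = 37/120*2/5 + 5/24*3/10 + 57/200*1/10 + 119/600*1/5 = 127/500
  d_3[W] = 37/120*1/5 + 5/24*1/10 + 57/200*1/10 + 119/600*2/5 = 571/3000
d_3 = (X=2017/6000, Y=439/2000, Z=127/500, W=571/3000)

Answer: 2017/6000 439/2000 127/500 571/3000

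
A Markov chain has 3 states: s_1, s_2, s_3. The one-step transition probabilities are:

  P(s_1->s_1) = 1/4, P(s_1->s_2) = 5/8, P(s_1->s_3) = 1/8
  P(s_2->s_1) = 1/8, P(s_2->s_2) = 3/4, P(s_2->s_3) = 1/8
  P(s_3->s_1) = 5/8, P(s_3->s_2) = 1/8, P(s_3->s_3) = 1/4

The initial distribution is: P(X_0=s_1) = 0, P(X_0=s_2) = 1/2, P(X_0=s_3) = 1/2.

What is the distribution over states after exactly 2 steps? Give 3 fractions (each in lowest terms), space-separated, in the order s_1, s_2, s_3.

Answer: 17/64 75/128 19/128

Derivation:
Propagating the distribution step by step (d_{t+1} = d_t * P):
d_0 = (s_1=0, s_2=1/2, s_3=1/2)
  d_1[s_1] = 0*1/4 + 1/2*1/8 + 1/2*5/8 = 3/8
  d_1[s_2] = 0*5/8 + 1/2*3/4 + 1/2*1/8 = 7/16
  d_1[s_3] = 0*1/8 + 1/2*1/8 + 1/2*1/4 = 3/16
d_1 = (s_1=3/8, s_2=7/16, s_3=3/16)
  d_2[s_1] = 3/8*1/4 + 7/16*1/8 + 3/16*5/8 = 17/64
  d_2[s_2] = 3/8*5/8 + 7/16*3/4 + 3/16*1/8 = 75/128
  d_2[s_3] = 3/8*1/8 + 7/16*1/8 + 3/16*1/4 = 19/128
d_2 = (s_1=17/64, s_2=75/128, s_3=19/128)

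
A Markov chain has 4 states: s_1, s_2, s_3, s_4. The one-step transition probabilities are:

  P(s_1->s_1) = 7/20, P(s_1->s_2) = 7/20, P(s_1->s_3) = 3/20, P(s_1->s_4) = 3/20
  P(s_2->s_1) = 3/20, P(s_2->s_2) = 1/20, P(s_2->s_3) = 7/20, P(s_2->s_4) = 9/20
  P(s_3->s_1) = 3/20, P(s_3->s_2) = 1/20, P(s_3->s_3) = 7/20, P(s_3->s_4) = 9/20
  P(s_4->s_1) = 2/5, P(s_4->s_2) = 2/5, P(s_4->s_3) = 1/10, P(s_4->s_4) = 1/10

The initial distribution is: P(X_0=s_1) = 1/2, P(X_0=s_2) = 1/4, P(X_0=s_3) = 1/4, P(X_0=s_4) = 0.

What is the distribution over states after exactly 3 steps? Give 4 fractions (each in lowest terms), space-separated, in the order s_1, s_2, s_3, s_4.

Answer: 109/400 227/1000 91/400 273/1000

Derivation:
Propagating the distribution step by step (d_{t+1} = d_t * P):
d_0 = (s_1=1/2, s_2=1/4, s_3=1/4, s_4=0)
  d_1[s_1] = 1/2*7/20 + 1/4*3/20 + 1/4*3/20 + 0*2/5 = 1/4
  d_1[s_2] = 1/2*7/20 + 1/4*1/20 + 1/4*1/20 + 0*2/5 = 1/5
  d_1[s_3] = 1/2*3/20 + 1/4*7/20 + 1/4*7/20 + 0*1/10 = 1/4
  d_1[s_4] = 1/2*3/20 + 1/4*9/20 + 1/4*9/20 + 0*1/10 = 3/10
d_1 = (s_1=1/4, s_2=1/5, s_3=1/4, s_4=3/10)
  d_2[s_1] = 1/4*7/20 + 1/5*3/20 + 1/4*3/20 + 3/10*2/5 = 11/40
  d_2[s_2] = 1/4*7/20 + 1/5*1/20 + 1/4*1/20 + 3/10*2/5 = 23/100
  d_2[s_3] = 1/4*3/20 + 1/5*7/20 + 1/4*7/20 + 3/10*1/10 = 9/40
  d_2[s_4] = 1/4*3/20 + 1/5*9/20 + 1/4*9/20 + 3/10*1/10 = 27/100
d_2 = (s_1=11/40, s_2=23/100, s_3=9/40, s_4=27/100)
  d_3[s_1] = 11/40*7/20 + 23/100*3/20 + 9/40*3/20 + 27/100*2/5 = 109/400
  d_3[s_2] = 11/40*7/20 + 23/100*1/20 + 9/40*1/20 + 27/100*2/5 = 227/1000
  d_3[s_3] = 11/40*3/20 + 23/100*7/20 + 9/40*7/20 + 27/100*1/10 = 91/400
  d_3[s_4] = 11/40*3/20 + 23/100*9/20 + 9/40*9/20 + 27/100*1/10 = 273/1000
d_3 = (s_1=109/400, s_2=227/1000, s_3=91/400, s_4=273/1000)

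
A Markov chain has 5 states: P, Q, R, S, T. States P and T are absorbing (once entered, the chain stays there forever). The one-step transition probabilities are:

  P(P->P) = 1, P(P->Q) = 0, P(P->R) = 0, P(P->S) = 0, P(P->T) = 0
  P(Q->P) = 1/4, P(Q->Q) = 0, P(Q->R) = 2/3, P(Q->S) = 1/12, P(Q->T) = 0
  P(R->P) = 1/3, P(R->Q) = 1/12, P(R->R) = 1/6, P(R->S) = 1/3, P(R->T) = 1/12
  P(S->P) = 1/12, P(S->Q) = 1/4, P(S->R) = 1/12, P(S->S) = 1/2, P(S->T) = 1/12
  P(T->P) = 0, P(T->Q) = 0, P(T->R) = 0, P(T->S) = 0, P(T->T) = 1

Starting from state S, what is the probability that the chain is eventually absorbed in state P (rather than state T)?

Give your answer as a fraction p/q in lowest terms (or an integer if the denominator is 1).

Answer: 349/497

Derivation:
Let a_i = P(absorbed in P | start in state i).
Boundary conditions: a_P = 1, a_T = 0.
For each transient state i, a_i = sum_j P(i->j) * a_j:
  a_Q = 1/4*a_P + 0*a_Q + 2/3*a_R + 1/12*a_S + 0*a_T
  a_R = 1/3*a_P + 1/12*a_Q + 1/6*a_R + 1/3*a_S + 1/12*a_T
  a_S = 1/12*a_P + 1/4*a_Q + 1/12*a_R + 1/2*a_S + 1/12*a_T

Substituting a_P = 1 and a_T = 0, rearrange to (I - Q) a = r where r[i] = P(i -> P):
  [1, -2/3, -1/12] . (a_Q, a_R, a_S) = 1/4
  [-1/12, 5/6, -1/3] . (a_Q, a_R, a_S) = 1/3
  [-1/4, -1/12, 1/2] . (a_Q, a_R, a_S) = 1/12

Solving yields:
  a_Q = 58/71
  a_R = 379/497
  a_S = 349/497

Starting state is S, so the absorption probability is a_S = 349/497.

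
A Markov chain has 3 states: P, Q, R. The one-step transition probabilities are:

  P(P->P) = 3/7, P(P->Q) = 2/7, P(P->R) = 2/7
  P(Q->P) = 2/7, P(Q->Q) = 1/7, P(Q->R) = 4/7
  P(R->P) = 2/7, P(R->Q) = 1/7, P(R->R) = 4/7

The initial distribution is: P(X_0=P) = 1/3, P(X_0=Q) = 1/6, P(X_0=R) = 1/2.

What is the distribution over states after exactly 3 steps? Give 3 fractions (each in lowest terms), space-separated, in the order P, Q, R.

Answer: 1/3 4/21 10/21

Derivation:
Propagating the distribution step by step (d_{t+1} = d_t * P):
d_0 = (P=1/3, Q=1/6, R=1/2)
  d_1[P] = 1/3*3/7 + 1/6*2/7 + 1/2*2/7 = 1/3
  d_1[Q] = 1/3*2/7 + 1/6*1/7 + 1/2*1/7 = 4/21
  d_1[R] = 1/3*2/7 + 1/6*4/7 + 1/2*4/7 = 10/21
d_1 = (P=1/3, Q=4/21, R=10/21)
  d_2[P] = 1/3*3/7 + 4/21*2/7 + 10/21*2/7 = 1/3
  d_2[Q] = 1/3*2/7 + 4/21*1/7 + 10/21*1/7 = 4/21
  d_2[R] = 1/3*2/7 + 4/21*4/7 + 10/21*4/7 = 10/21
d_2 = (P=1/3, Q=4/21, R=10/21)
  d_3[P] = 1/3*3/7 + 4/21*2/7 + 10/21*2/7 = 1/3
  d_3[Q] = 1/3*2/7 + 4/21*1/7 + 10/21*1/7 = 4/21
  d_3[R] = 1/3*2/7 + 4/21*4/7 + 10/21*4/7 = 10/21
d_3 = (P=1/3, Q=4/21, R=10/21)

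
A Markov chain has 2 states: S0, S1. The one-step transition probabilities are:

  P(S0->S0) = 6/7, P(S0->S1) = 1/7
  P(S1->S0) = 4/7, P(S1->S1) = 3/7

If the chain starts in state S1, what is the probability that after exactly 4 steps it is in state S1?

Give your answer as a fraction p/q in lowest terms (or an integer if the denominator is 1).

Computing P^4 by repeated multiplication:
P^1 =
  S0: [6/7, 1/7]
  S1: [4/7, 3/7]
P^2 =
  S0: [40/49, 9/49]
  S1: [36/49, 13/49]
P^3 =
  S0: [276/343, 67/343]
  S1: [268/343, 75/343]
P^4 =
  S0: [1924/2401, 477/2401]
  S1: [1908/2401, 493/2401]

(P^4)[S1 -> S1] = 493/2401

Answer: 493/2401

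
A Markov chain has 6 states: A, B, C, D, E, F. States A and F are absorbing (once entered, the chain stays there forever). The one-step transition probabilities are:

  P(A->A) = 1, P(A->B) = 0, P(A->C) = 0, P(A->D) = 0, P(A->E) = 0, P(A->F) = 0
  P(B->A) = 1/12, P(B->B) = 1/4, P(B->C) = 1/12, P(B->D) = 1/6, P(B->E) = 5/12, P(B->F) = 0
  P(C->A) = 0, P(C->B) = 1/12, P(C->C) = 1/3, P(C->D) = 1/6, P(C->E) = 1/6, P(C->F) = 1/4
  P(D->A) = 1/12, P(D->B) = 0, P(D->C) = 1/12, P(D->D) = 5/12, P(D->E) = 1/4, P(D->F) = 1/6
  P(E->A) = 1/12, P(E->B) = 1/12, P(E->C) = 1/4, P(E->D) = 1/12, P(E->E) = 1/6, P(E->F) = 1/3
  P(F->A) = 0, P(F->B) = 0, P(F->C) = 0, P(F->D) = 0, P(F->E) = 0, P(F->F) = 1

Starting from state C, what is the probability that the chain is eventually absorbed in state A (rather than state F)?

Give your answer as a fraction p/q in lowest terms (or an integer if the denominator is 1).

Answer: 525/3529

Derivation:
Let a_i = P(absorbed in A | start in state i).
Boundary conditions: a_A = 1, a_F = 0.
For each transient state i, a_i = sum_j P(i->j) * a_j:
  a_B = 1/12*a_A + 1/4*a_B + 1/12*a_C + 1/6*a_D + 5/12*a_E + 0*a_F
  a_C = 0*a_A + 1/12*a_B + 1/3*a_C + 1/6*a_D + 1/6*a_E + 1/4*a_F
  a_D = 1/12*a_A + 0*a_B + 1/12*a_C + 5/12*a_D + 1/4*a_E + 1/6*a_F
  a_E = 1/12*a_A + 1/12*a_B + 1/4*a_C + 1/12*a_D + 1/6*a_E + 1/3*a_F

Substituting a_A = 1 and a_F = 0, rearrange to (I - Q) a = r where r[i] = P(i -> A):
  [3/4, -1/12, -1/6, -5/12] . (a_B, a_C, a_D, a_E) = 1/12
  [-1/12, 2/3, -1/6, -1/6] . (a_B, a_C, a_D, a_E) = 0
  [0, -1/12, 7/12, -1/4] . (a_B, a_C, a_D, a_E) = 1/12
  [-1/12, -1/4, -1/12, 5/6] . (a_B, a_C, a_D, a_E) = 1/12

Solving yields:
  a_B = 1036/3529
  a_C = 525/3529
  a_D = 880/3529
  a_E = 702/3529

Starting state is C, so the absorption probability is a_C = 525/3529.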